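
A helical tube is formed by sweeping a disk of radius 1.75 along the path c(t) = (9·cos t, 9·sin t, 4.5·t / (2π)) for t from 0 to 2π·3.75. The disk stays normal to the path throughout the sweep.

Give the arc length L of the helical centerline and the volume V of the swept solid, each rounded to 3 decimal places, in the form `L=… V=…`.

L=212.728 V=2046.682

2πR = 2π·9 = 56.548668
per-turn = √(56.548668² + 4.5²) = √(3197.7518 + 20.25) = √3218.0018 = 56.727435
L = 3.75 × 56.727435 = 212.727879
V = π·1.75² × L = 9.621128 × 212.727879 = 2046.682051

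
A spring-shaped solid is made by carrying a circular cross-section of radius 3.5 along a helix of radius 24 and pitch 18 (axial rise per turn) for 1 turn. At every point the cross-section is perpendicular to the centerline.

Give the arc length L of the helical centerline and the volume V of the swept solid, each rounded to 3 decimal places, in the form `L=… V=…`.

2πR = 2π·24 = 150.796447
per-turn = √(150.796447² + 18²) = √(22739.5685 + 324) = √23063.5685 = 151.866944
L = 1 × 151.866944 = 151.866944
V = π·3.5² × L = 38.484510 × 151.866944 = 5844.524908

L=151.867 V=5844.525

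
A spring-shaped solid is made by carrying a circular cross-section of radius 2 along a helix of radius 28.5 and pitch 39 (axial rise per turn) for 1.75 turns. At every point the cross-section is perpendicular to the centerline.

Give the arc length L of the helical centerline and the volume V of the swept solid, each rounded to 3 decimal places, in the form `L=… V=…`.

2πR = 2π·28.5 = 179.070781
per-turn = √(179.070781² + 39²) = √(32066.3447 + 1521) = √33587.3447 = 183.268504
L = 1.75 × 183.268504 = 320.719883
V = π·2² × L = 12.566371 × 320.719883 = 4030.284909

L=320.720 V=4030.285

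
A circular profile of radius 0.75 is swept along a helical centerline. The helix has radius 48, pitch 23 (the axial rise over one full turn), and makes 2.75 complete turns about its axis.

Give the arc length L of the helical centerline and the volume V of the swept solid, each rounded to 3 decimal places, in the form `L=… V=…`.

L=831.789 V=1469.892

2πR = 2π·48 = 301.592895
per-turn = √(301.592895² + 23²) = √(90958.2742 + 529) = √91487.2742 = 302.468633
L = 2.75 × 302.468633 = 831.788742
V = π·0.75² × L = 1.767146 × 831.788742 = 1469.892038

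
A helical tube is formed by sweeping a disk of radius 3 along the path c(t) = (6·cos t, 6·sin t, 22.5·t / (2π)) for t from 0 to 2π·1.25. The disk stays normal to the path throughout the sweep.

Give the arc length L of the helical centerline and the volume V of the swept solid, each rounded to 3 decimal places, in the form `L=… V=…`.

L=54.879 V=1551.660

2πR = 2π·6 = 37.699112
per-turn = √(37.699112² + 22.5²) = √(1421.2230 + 506.25) = √1927.4730 = 43.902996
L = 1.25 × 43.902996 = 54.878745
V = π·3² × L = 28.274334 × 54.878745 = 1551.659950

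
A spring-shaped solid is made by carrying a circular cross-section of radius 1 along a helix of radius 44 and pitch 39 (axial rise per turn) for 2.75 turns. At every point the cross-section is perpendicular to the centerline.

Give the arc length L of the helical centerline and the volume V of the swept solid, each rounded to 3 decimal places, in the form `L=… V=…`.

2πR = 2π·44 = 276.460154
per-turn = √(276.460154² + 39²) = √(76430.2165 + 1521) = √77951.2165 = 279.197451
L = 2.75 × 279.197451 = 767.792989
V = π·1² × L = 3.141593 × 767.792989 = 2412.092815

L=767.793 V=2412.093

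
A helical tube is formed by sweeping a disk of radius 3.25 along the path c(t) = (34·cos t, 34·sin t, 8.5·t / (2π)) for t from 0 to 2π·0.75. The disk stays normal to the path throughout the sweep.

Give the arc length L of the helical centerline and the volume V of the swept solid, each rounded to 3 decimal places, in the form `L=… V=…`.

L=160.348 V=5320.839

2πR = 2π·34 = 213.628300
per-turn = √(213.628300² + 8.5²) = √(45637.0508 + 72.25) = √45709.3008 = 213.797336
L = 0.75 × 213.797336 = 160.348002
V = π·3.25² × L = 33.183072 × 160.348002 = 5320.839353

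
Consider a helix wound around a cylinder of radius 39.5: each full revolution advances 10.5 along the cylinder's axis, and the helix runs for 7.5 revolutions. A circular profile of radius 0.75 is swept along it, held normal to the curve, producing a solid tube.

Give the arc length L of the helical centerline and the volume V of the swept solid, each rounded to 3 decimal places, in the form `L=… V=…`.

2πR = 2π·39.5 = 248.185820
per-turn = √(248.185820² + 10.5²) = √(61596.2011 + 110.25) = √61706.4511 = 248.407832
L = 7.5 × 248.407832 = 1863.058741
V = π·0.75² × L = 1.767146 × 1863.058741 = 3292.296555

L=1863.059 V=3292.297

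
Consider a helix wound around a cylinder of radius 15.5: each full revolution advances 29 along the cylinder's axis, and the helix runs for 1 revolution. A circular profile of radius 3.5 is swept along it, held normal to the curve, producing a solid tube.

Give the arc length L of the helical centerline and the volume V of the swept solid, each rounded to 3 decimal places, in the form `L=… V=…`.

2πR = 2π·15.5 = 97.389372
per-turn = √(97.389372² + 29²) = √(9484.6898 + 841) = √10325.6898 = 101.615402
L = 1 × 101.615402 = 101.615402
V = π·3.5² × L = 38.484510 × 101.615402 = 3910.618937

L=101.615 V=3910.619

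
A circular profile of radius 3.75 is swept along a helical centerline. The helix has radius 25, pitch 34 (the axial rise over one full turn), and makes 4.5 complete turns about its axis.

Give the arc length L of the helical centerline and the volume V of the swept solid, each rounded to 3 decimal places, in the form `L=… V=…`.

L=723.227 V=31951.203

2πR = 2π·25 = 157.079633
per-turn = √(157.079633² + 34²) = √(24674.0110 + 1156) = √25830.0110 = 160.717177
L = 4.5 × 160.717177 = 723.227297
V = π·3.75² × L = 44.178647 × 723.227297 = 31951.203222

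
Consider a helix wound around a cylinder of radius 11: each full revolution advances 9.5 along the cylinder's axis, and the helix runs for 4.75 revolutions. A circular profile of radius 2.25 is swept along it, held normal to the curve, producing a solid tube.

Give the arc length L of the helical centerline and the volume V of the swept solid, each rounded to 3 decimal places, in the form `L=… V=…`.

2πR = 2π·11 = 69.115038
per-turn = √(69.115038² + 9.5²) = √(4776.8885 + 90.25) = √4867.1385 = 69.764880
L = 4.75 × 69.764880 = 331.383182
V = π·2.25² × L = 15.904313 × 331.383182 = 5270.421781

L=331.383 V=5270.422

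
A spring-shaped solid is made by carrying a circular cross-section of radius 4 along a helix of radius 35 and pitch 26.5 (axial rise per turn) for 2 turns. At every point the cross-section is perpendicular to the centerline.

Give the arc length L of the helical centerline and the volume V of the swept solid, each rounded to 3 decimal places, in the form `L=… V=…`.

2πR = 2π·35 = 219.911486
per-turn = √(219.911486² + 26.5²) = √(48361.0616 + 702.25) = √49063.3116 = 221.502396
L = 2 × 221.502396 = 443.004793
V = π·4² × L = 50.265482 × 443.004793 = 22267.849631

L=443.005 V=22267.850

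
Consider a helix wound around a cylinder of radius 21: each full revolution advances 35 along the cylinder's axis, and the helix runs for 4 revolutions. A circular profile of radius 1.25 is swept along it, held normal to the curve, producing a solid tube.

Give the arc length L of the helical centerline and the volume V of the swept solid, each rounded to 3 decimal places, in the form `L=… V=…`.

2πR = 2π·21 = 131.946891
per-turn = √(131.946891² + 35²) = √(17409.9822 + 1225) = √18634.9822 = 136.510008
L = 4 × 136.510008 = 546.040030
V = π·1.25² × L = 4.908739 × 546.040030 = 2680.367731

L=546.040 V=2680.368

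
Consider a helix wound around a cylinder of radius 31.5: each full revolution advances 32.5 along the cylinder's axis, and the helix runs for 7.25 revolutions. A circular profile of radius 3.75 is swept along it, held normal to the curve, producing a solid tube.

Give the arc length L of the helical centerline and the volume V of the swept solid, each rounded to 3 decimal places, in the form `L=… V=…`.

L=1454.139 V=64241.913

2πR = 2π·31.5 = 197.920337
per-turn = √(197.920337² + 32.5²) = √(39172.4599 + 1056.25) = √40228.7099 = 200.570960
L = 7.25 × 200.570960 = 1454.139458
V = π·3.75² × L = 44.178647 × 1454.139458 = 64241.913341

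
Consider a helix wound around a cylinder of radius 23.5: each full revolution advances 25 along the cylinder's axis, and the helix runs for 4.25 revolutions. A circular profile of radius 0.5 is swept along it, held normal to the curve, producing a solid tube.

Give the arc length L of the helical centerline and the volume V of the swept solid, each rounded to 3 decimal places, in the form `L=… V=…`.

L=636.464 V=499.878

2πR = 2π·23.5 = 147.654855
per-turn = √(147.654855² + 25²) = √(21801.9561 + 625) = √22426.9561 = 149.756322
L = 4.25 × 149.756322 = 636.464371
V = π·0.5² × L = 0.785398 × 636.464371 = 499.877948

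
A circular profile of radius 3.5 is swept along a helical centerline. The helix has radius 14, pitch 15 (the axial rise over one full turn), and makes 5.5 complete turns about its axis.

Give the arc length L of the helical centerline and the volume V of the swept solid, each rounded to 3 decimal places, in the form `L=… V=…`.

2πR = 2π·14 = 87.964594
per-turn = √(87.964594² + 15²) = √(7737.7699 + 225) = √7962.7699 = 89.234354
L = 5.5 × 89.234354 = 490.788944
V = π·3.5² × L = 38.484510 × 490.788944 = 18887.772043

L=490.789 V=18887.772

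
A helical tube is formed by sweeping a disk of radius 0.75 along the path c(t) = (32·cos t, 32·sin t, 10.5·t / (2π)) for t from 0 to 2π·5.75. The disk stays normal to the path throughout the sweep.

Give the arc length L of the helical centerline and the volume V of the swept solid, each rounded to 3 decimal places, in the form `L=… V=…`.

2πR = 2π·32 = 201.061930
per-turn = √(201.061930² + 10.5²) = √(40425.8996 + 110.25) = √40536.1496 = 201.335912
L = 5.75 × 201.335912 = 1157.681496
V = π·0.75² × L = 1.767146 × 1157.681496 = 2045.792072

L=1157.681 V=2045.792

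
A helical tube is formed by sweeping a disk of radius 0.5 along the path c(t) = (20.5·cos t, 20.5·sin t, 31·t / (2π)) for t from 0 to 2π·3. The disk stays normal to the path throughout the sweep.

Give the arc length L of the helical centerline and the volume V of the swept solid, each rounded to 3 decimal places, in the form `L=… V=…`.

2πR = 2π·20.5 = 128.805299
per-turn = √(128.805299² + 31²) = √(16590.8050 + 961) = √17551.8050 = 132.483225
L = 3 × 132.483225 = 397.449676
V = π·0.5² × L = 0.785398 × 397.449676 = 312.156246

L=397.450 V=312.156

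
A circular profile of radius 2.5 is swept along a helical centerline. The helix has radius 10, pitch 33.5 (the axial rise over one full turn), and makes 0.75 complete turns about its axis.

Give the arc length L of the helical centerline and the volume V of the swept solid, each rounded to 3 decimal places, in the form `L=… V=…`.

2πR = 2π·10 = 62.831853
per-turn = √(62.831853² + 33.5²) = √(3947.8418 + 1122.25) = √5070.0918 = 71.204577
L = 0.75 × 71.204577 = 53.403433
V = π·2.5² × L = 19.634954 × 53.403433 = 1048.573947

L=53.403 V=1048.574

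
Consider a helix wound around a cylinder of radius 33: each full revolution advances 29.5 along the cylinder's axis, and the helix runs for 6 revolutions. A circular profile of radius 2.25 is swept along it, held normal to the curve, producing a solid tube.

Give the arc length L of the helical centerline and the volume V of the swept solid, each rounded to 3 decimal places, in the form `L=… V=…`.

2πR = 2π·33 = 207.345115
per-turn = √(207.345115² + 29.5²) = √(42991.9968 + 870.25) = √43862.2468 = 209.433156
L = 6 × 209.433156 = 1256.598935
V = π·2.25² × L = 15.904313 × 1256.598935 = 19985.342539

L=1256.599 V=19985.343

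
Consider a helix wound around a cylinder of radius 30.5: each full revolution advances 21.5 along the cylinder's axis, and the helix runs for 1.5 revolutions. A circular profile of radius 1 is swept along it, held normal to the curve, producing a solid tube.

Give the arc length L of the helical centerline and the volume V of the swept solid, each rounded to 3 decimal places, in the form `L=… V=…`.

2πR = 2π·30.5 = 191.637152
per-turn = √(191.637152² + 21.5²) = √(36724.7980 + 462.25) = √37187.0480 = 192.839436
L = 1.5 × 192.839436 = 289.259154
V = π·1² × L = 3.141593 × 289.259154 = 908.734432

L=289.259 V=908.734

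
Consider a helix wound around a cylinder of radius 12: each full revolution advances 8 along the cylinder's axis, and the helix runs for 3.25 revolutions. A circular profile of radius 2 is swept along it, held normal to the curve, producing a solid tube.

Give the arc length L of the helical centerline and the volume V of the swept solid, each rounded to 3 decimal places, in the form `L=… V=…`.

2πR = 2π·12 = 75.398224
per-turn = √(75.398224² + 8²) = √(5684.8921 + 64) = √5748.8921 = 75.821449
L = 3.25 × 75.821449 = 246.419709
V = π·2² × L = 12.566371 × 246.419709 = 3096.601395

L=246.420 V=3096.601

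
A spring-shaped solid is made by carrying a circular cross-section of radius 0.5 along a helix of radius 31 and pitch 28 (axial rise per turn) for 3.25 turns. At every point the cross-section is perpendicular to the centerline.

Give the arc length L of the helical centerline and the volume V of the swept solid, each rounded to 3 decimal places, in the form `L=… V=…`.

2πR = 2π·31 = 194.778745
per-turn = √(194.778745² + 28²) = √(37938.7593 + 784) = √38722.7593 = 196.780993
L = 3.25 × 196.780993 = 639.538228
V = π·0.5² × L = 0.785398 × 639.538228 = 502.292150

L=639.538 V=502.292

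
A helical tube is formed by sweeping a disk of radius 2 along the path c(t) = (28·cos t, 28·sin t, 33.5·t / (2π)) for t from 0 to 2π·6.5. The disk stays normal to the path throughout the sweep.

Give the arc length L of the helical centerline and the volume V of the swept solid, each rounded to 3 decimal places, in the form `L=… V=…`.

2πR = 2π·28 = 175.929189
per-turn = √(175.929189² + 33.5²) = √(30951.0794 + 1122.25) = √32073.3294 = 179.090283
L = 6.5 × 179.090283 = 1164.086838
V = π·2² × L = 12.566371 × 1164.086838 = 14628.346638

L=1164.087 V=14628.347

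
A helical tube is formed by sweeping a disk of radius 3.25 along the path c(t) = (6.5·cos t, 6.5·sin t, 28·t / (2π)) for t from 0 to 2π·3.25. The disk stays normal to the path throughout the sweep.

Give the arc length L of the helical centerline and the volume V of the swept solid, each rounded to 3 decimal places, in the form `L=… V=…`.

2πR = 2π·6.5 = 40.840704
per-turn = √(40.840704² + 28²) = √(1667.9631 + 784) = √2451.9631 = 49.517301
L = 3.25 × 49.517301 = 160.931230
V = π·3.25² × L = 33.183072 × 160.931230 = 5340.192649

L=160.931 V=5340.193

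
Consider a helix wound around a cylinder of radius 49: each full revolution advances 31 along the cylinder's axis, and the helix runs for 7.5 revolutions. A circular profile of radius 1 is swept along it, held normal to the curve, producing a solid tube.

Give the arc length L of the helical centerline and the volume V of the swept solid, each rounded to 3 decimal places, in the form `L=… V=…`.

2πR = 2π·49 = 307.876080
per-turn = √(307.876080² + 31²) = √(94787.6807 + 961) = √95748.6807 = 309.432837
L = 7.5 × 309.432837 = 2320.746278
V = π·1² × L = 3.141593 × 2320.746278 = 7290.839458

L=2320.746 V=7290.839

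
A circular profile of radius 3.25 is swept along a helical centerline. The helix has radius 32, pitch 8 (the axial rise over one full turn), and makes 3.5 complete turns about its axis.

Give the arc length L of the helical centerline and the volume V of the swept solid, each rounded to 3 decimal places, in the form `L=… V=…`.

2πR = 2π·32 = 201.061930
per-turn = √(201.061930² + 8²) = √(40425.8996 + 64) = √40489.8996 = 201.221022
L = 3.5 × 201.221022 = 704.273576
V = π·3.25² × L = 33.183072 × 704.273576 = 23369.961078

L=704.274 V=23369.961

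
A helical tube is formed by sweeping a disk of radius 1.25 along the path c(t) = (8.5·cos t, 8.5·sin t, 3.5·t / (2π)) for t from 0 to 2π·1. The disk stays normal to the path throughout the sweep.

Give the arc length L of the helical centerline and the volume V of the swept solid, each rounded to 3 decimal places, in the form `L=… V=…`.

L=53.522 V=262.724

2πR = 2π·8.5 = 53.407075
per-turn = √(53.407075² + 3.5²) = √(2852.3157 + 12.25) = √2864.5657 = 53.521637
L = 1 × 53.521637 = 53.521637
V = π·1.25² × L = 4.908739 × 53.521637 = 262.723723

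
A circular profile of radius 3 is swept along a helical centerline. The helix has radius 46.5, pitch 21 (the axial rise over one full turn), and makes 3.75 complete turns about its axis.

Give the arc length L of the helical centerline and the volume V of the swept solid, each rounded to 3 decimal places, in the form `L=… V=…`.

2πR = 2π·46.5 = 292.168117
per-turn = √(292.168117² + 21²) = √(85362.2085 + 441) = √85803.2085 = 292.921847
L = 3.75 × 292.921847 = 1098.456926
V = π·3² × L = 28.274334 × 1098.456926 = 31058.137891

L=1098.457 V=31058.138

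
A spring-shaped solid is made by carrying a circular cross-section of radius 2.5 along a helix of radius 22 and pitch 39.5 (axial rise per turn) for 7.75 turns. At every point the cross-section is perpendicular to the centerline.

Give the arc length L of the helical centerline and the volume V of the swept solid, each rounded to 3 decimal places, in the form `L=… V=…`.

2πR = 2π·22 = 138.230077
per-turn = √(138.230077² + 39.5²) = √(19107.5541 + 1560.25) = √20667.8041 = 143.763014
L = 7.75 × 143.763014 = 1114.163357
V = π·2.5² × L = 19.634954 × 1114.163357 = 21876.546348

L=1114.163 V=21876.546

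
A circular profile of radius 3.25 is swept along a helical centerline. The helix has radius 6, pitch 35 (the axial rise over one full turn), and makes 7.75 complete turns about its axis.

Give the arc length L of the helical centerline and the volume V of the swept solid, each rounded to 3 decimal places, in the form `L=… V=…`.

2πR = 2π·6 = 37.699112
per-turn = √(37.699112² + 35²) = √(1421.2230 + 1225) = √2646.2230 = 51.441452
L = 7.75 × 51.441452 = 398.671257
V = π·3.25² × L = 33.183072 × 398.671257 = 13229.137178

L=398.671 V=13229.137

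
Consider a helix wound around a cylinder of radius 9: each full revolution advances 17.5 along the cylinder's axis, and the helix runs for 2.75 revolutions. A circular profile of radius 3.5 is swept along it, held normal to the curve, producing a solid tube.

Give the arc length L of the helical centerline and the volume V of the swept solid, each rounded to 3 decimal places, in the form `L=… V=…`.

2πR = 2π·9 = 56.548668
per-turn = √(56.548668² + 17.5²) = √(3197.7518 + 306.25) = √3504.0018 = 59.194610
L = 2.75 × 59.194610 = 162.785177
V = π·3.5² × L = 38.484510 × 162.785177 = 6264.707768

L=162.785 V=6264.708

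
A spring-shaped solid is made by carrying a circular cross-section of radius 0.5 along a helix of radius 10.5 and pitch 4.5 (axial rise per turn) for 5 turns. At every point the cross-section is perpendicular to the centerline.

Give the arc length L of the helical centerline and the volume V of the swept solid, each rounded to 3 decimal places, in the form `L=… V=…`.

2πR = 2π·10.5 = 65.973446
per-turn = √(65.973446² + 4.5²) = √(4352.4955 + 20.25) = √4372.7455 = 66.126738
L = 5 × 66.126738 = 330.633692
V = π·0.5² × L = 0.785398 × 330.633692 = 259.679095

L=330.634 V=259.679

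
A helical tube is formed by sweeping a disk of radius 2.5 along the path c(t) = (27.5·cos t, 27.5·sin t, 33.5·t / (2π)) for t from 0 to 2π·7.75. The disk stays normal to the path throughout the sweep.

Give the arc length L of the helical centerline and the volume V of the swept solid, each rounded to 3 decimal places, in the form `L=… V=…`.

2πR = 2π·27.5 = 172.787596
per-turn = √(172.787596² + 33.5²) = √(29855.5533 + 1122.25) = √30977.8033 = 176.005123
L = 7.75 × 176.005123 = 1364.039703
V = π·2.5² × L = 19.634954 × 1364.039703 = 26782.856939

L=1364.040 V=26782.857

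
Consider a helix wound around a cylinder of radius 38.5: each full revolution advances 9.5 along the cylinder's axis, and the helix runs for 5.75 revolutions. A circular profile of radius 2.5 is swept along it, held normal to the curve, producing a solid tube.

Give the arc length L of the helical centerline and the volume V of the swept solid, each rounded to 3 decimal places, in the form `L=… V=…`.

2πR = 2π·38.5 = 241.902634
per-turn = √(241.902634² + 9.5²) = √(58516.8845 + 90.25) = √58607.1345 = 242.089104
L = 5.75 × 242.089104 = 1392.012351
V = π·2.5² × L = 19.634954 × 1392.012351 = 27332.098590

L=1392.012 V=27332.099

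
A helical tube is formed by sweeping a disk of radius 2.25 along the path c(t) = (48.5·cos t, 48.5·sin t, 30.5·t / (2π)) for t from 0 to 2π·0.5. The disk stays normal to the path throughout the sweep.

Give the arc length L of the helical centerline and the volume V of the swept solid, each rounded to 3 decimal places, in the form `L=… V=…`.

L=153.129 V=2435.404

2πR = 2π·48.5 = 304.734487
per-turn = √(304.734487² + 30.5²) = √(92863.1078 + 930.25) = √93793.3578 = 306.257013
L = 0.5 × 306.257013 = 153.128506
V = π·2.25² × L = 15.904313 × 153.128506 = 2435.403665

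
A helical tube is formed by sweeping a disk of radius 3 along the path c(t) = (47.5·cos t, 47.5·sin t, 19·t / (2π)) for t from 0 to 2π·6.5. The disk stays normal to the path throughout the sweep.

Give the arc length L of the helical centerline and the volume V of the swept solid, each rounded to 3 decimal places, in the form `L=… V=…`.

L=1943.861 V=54961.364

2πR = 2π·47.5 = 298.451302
per-turn = √(298.451302² + 19²) = √(89073.1797 + 361) = √89434.1797 = 299.055479
L = 6.5 × 299.055479 = 1943.860616
V = π·3² × L = 28.274334 × 1943.860616 = 54961.364068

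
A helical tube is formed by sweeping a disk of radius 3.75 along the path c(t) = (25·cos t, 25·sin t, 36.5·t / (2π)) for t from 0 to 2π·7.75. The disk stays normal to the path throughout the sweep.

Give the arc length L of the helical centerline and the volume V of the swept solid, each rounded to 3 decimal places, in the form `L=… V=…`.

2πR = 2π·25 = 157.079633
per-turn = √(157.079633² + 36.5²) = √(24674.0110 + 1332.25) = √26006.2610 = 161.264568
L = 7.75 × 161.264568 = 1249.800405
V = π·3.75² × L = 44.178647 × 1249.800405 = 55214.490512

L=1249.800 V=55214.491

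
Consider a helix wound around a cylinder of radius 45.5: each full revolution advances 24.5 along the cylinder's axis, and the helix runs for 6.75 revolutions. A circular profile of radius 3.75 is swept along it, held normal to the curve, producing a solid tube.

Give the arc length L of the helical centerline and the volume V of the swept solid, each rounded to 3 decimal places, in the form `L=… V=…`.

L=1936.797 V=85565.050

2πR = 2π·45.5 = 285.884931
per-turn = √(285.884931² + 24.5²) = √(81730.1940 + 600.25) = √82330.4440 = 286.932821
L = 6.75 × 286.932821 = 1936.796545
V = π·3.75² × L = 44.178647 × 1936.796545 = 85565.050275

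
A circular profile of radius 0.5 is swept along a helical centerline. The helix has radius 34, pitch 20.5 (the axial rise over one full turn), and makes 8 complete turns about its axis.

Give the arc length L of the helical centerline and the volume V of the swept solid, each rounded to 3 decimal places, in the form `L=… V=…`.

L=1716.877 V=1348.432

2πR = 2π·34 = 213.628300
per-turn = √(213.628300² + 20.5²) = √(45637.0508 + 420.25) = √46057.3008 = 214.609647
L = 8 × 214.609647 = 1716.877179
V = π·0.5² × L = 0.785398 × 1716.877179 = 1348.432183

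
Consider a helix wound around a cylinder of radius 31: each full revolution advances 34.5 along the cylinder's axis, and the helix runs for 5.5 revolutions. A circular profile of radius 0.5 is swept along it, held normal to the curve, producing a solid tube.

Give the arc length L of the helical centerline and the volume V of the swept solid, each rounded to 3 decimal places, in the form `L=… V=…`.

L=1087.958 V=854.480

2πR = 2π·31 = 194.778745
per-turn = √(194.778745² + 34.5²) = √(37938.7593 + 1190.25) = √39129.0093 = 197.810539
L = 5.5 × 197.810539 = 1087.957964
V = π·0.5² × L = 0.785398 × 1087.957964 = 854.480187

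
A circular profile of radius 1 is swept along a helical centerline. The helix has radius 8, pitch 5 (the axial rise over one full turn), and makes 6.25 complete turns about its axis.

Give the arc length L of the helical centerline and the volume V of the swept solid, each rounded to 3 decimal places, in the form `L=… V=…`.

2πR = 2π·8 = 50.265482
per-turn = √(50.265482² + 5²) = √(2526.6187 + 25) = √2551.6187 = 50.513550
L = 6.25 × 50.513550 = 315.709687
V = π·1² × L = 3.141593 × 315.709687 = 991.831234

L=315.710 V=991.831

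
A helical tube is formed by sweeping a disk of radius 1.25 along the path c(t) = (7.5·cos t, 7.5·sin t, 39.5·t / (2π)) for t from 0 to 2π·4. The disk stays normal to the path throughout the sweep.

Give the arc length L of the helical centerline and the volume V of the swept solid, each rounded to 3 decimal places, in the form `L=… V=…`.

2πR = 2π·7.5 = 47.123890
per-turn = √(47.123890² + 39.5²) = √(2220.6610 + 1560.25) = √3780.9110 = 61.489113
L = 4 × 61.489113 = 245.956451
V = π·1.25² × L = 4.908739 × 245.956451 = 1207.335906

L=245.956 V=1207.336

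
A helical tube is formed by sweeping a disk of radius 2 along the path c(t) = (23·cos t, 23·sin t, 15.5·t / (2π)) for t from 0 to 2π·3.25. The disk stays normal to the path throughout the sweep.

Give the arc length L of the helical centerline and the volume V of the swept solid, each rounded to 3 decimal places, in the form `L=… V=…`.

L=472.362 V=5935.875

2πR = 2π·23 = 144.513262
per-turn = √(144.513262² + 15.5²) = √(20884.0829 + 240.25) = √21124.3329 = 145.342124
L = 3.25 × 145.342124 = 472.361902
V = π·2² × L = 12.566371 × 472.361902 = 5935.874724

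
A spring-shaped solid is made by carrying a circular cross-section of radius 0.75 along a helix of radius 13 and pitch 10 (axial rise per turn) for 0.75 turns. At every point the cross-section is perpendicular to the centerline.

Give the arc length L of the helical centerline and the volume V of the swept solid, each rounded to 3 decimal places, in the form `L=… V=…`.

2πR = 2π·13 = 81.681409
per-turn = √(81.681409² + 10²) = √(6671.8526 + 100) = √6771.8526 = 82.291267
L = 0.75 × 82.291267 = 61.718450
V = π·0.75² × L = 1.767146 × 61.718450 = 109.065504

L=61.718 V=109.066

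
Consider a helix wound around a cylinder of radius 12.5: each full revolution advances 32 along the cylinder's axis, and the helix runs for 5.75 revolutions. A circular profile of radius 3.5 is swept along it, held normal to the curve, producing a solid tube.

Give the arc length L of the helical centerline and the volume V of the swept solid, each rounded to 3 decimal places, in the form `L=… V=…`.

L=487.650 V=18766.956

2πR = 2π·12.5 = 78.539816
per-turn = √(78.539816² + 32²) = √(6168.5028 + 1024) = √7192.5028 = 84.808624
L = 5.75 × 84.808624 = 487.649590
V = π·3.5² × L = 38.484510 × 487.649590 = 18766.955509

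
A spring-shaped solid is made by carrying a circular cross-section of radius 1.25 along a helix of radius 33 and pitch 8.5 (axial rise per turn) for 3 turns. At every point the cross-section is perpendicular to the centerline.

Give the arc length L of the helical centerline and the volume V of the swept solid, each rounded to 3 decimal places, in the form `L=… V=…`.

2πR = 2π·33 = 207.345115
per-turn = √(207.345115² + 8.5²) = √(42991.9968 + 72.25) = √43064.2468 = 207.519268
L = 3 × 207.519268 = 622.557805
V = π·1.25² × L = 4.908739 × 622.557805 = 3055.973481

L=622.558 V=3055.973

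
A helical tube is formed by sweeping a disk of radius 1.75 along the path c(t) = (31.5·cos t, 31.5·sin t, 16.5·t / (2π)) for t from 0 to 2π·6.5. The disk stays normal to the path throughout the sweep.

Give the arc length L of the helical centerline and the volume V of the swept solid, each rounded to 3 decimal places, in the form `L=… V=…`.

L=1290.945 V=12420.346

2πR = 2π·31.5 = 197.920337
per-turn = √(197.920337² + 16.5²) = √(39172.4599 + 272.25) = √39444.7099 = 198.606923
L = 6.5 × 198.606923 = 1290.945000
V = π·1.75² × L = 9.621128 × 1290.945000 = 12420.346438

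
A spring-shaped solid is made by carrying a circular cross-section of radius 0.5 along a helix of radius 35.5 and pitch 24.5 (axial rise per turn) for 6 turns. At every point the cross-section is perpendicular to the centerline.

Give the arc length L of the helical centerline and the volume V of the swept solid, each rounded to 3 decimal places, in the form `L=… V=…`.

L=1346.367 V=1057.435

2πR = 2π·35.5 = 223.053078
per-turn = √(223.053078² + 24.5²) = √(49752.6758 + 600.25) = √50352.9258 = 224.394576
L = 6 × 224.394576 = 1346.367457
V = π·0.5² × L = 0.785398 × 1346.367457 = 1057.434528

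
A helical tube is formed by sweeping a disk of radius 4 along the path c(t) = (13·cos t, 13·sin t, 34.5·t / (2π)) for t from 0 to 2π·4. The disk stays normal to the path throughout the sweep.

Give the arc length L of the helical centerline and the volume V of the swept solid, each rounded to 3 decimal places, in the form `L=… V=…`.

L=354.674 V=17827.859

2πR = 2π·13 = 81.681409
per-turn = √(81.681409² + 34.5²) = √(6671.8526 + 1190.25) = √7862.1026 = 88.668498
L = 4 × 88.668498 = 354.673993
V = π·4² × L = 50.265482 × 354.673993 = 17827.859366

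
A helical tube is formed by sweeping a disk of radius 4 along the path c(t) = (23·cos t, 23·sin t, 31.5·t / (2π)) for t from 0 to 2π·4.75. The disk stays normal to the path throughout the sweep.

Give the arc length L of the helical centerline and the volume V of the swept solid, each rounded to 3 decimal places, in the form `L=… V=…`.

2πR = 2π·23 = 144.513262
per-turn = √(144.513262² + 31.5²) = √(20884.0829 + 992.25) = √21876.3329 = 147.906501
L = 4.75 × 147.906501 = 702.555878
V = π·4² × L = 50.265482 × 702.555878 = 35314.310148

L=702.556 V=35314.310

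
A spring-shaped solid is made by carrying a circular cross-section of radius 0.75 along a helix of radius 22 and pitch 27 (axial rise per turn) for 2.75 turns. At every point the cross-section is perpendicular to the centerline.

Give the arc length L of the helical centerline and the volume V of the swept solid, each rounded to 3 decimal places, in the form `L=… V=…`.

2πR = 2π·22 = 138.230077
per-turn = √(138.230077² + 27²) = √(19107.5541 + 729) = √19836.5541 = 140.842302
L = 2.75 × 140.842302 = 387.316331
V = π·0.75² × L = 1.767146 × 387.316331 = 684.444454

L=387.316 V=684.444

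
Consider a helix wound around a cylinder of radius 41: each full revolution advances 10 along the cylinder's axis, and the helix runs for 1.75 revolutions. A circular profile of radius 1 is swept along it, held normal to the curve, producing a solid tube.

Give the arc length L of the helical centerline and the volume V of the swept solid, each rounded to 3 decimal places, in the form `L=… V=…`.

2πR = 2π·41 = 257.610598
per-turn = √(257.610598² + 10²) = √(66363.2200 + 100) = √66463.2200 = 257.804616
L = 1.75 × 257.804616 = 451.158078
V = π·1² × L = 3.141593 × 451.158078 = 1417.354903

L=451.158 V=1417.355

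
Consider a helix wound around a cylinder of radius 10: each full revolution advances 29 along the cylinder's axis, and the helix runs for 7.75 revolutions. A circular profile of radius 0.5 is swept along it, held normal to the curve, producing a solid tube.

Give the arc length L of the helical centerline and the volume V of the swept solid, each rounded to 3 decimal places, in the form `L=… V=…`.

L=536.311 V=421.218

2πR = 2π·10 = 62.831853
per-turn = √(62.831853² + 29²) = √(3947.8418 + 841) = √4788.8418 = 69.201458
L = 7.75 × 69.201458 = 536.311298
V = π·0.5² × L = 0.785398 × 536.311298 = 421.217908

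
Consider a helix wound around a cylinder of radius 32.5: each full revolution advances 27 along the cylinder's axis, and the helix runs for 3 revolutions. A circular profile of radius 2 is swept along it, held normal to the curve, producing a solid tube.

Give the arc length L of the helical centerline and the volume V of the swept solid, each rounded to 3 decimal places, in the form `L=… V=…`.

2πR = 2π·32.5 = 204.203522
per-turn = √(204.203522² + 27²) = √(41699.0786 + 729) = √42428.0786 = 205.980772
L = 3 × 205.980772 = 617.942317
V = π·2² × L = 12.566371 × 617.942317 = 7765.292176

L=617.942 V=7765.292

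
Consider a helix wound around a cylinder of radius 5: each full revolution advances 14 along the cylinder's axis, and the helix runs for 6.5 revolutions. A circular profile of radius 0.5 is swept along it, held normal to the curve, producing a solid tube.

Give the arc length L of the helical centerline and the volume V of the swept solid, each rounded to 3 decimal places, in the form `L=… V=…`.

2πR = 2π·5 = 31.415927
per-turn = √(31.415927² + 14²) = √(986.9604 + 196) = √1182.9604 = 34.394192
L = 6.5 × 34.394192 = 223.562248
V = π·0.5² × L = 0.785398 × 223.562248 = 175.585379

L=223.562 V=175.585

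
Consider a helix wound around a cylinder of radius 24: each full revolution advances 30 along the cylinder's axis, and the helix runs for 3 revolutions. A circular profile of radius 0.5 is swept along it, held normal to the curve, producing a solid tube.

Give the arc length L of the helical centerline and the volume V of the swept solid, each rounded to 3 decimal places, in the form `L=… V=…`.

2πR = 2π·24 = 150.796447
per-turn = √(150.796447² + 30²) = √(22739.5685 + 900) = √23639.5685 = 153.751646
L = 3 × 153.751646 = 461.254937
V = π·0.5² × L = 0.785398 × 461.254937 = 362.268780

L=461.255 V=362.269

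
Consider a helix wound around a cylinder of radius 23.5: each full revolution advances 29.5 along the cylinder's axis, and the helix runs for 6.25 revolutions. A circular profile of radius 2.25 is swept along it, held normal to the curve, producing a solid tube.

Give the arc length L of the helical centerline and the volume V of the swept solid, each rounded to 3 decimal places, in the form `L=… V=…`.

L=941.081 V=14967.243

2πR = 2π·23.5 = 147.654855
per-turn = √(147.654855² + 29.5²) = √(21801.9561 + 870.25) = √22672.2061 = 150.572926
L = 6.25 × 150.572926 = 941.080789
V = π·2.25² × L = 15.904313 × 941.080789 = 14967.243248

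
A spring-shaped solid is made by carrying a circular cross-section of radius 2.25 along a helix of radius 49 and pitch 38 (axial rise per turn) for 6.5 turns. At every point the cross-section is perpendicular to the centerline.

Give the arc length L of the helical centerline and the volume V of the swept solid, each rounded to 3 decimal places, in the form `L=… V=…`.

L=2016.380 V=32069.139

2πR = 2π·49 = 307.876080
per-turn = √(307.876080² + 38²) = √(94787.6807 + 1444) = √96231.6807 = 310.212315
L = 6.5 × 310.212315 = 2016.380051
V = π·2.25² × L = 15.904313 × 2016.380051 = 32069.139065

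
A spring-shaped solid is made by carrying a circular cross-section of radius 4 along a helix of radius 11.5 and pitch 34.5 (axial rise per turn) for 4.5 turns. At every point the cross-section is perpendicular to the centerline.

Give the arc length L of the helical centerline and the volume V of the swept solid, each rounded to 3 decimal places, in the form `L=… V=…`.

L=360.317 V=18111.500

2πR = 2π·11.5 = 72.256631
per-turn = √(72.256631² + 34.5²) = √(5221.0207 + 1190.25) = √6411.2707 = 80.070411
L = 4.5 × 80.070411 = 360.316850
V = π·4² × L = 50.265482 × 360.316850 = 18111.500292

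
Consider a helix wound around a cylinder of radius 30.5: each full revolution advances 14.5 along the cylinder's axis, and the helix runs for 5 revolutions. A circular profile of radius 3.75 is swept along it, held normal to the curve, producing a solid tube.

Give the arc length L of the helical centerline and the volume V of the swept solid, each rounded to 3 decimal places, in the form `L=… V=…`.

L=960.925 V=42452.351

2πR = 2π·30.5 = 191.637152
per-turn = √(191.637152² + 14.5²) = √(36724.7980 + 210.25) = √36935.0480 = 192.184932
L = 5 × 192.184932 = 960.924659
V = π·3.75² × L = 44.178647 × 960.924659 = 42452.350987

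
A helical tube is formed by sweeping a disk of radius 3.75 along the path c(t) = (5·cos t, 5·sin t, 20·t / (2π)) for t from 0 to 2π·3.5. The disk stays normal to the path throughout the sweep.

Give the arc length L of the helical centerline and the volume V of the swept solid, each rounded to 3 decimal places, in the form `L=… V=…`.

L=130.347 V=5758.541

2πR = 2π·5 = 31.415927
per-turn = √(31.415927² + 20²) = √(986.9604 + 400) = √1386.9604 = 37.241918
L = 3.5 × 37.241918 = 130.346712
V = π·3.75² × L = 44.178647 × 130.346712 = 5758.541347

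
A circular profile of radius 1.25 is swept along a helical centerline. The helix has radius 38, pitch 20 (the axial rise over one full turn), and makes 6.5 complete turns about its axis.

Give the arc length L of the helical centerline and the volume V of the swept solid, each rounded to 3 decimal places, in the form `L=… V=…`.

L=1557.382 V=7644.781

2πR = 2π·38 = 238.761042
per-turn = √(238.761042² + 20²) = √(57006.8350 + 400) = √57406.8350 = 239.597235
L = 6.5 × 239.597235 = 1557.382028
V = π·1.25² × L = 4.908739 × 1557.382028 = 7644.781151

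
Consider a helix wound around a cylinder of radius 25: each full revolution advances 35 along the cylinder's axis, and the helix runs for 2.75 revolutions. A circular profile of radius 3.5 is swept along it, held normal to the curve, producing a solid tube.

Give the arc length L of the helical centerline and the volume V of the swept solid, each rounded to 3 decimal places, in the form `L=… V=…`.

2πR = 2π·25 = 157.079633
per-turn = √(157.079633² + 35²) = √(24674.0110 + 1225) = √25899.0110 = 160.931697
L = 2.75 × 160.931697 = 442.562166
V = π·3.5² × L = 38.484510 × 442.562166 = 17031.788103

L=442.562 V=17031.788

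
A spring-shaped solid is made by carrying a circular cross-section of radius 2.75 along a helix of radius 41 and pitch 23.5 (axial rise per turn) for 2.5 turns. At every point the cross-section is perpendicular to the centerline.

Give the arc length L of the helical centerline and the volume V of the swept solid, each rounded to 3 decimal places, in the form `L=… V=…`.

L=646.701 V=15364.504

2πR = 2π·41 = 257.610598
per-turn = √(257.610598² + 23.5²) = √(66363.2200 + 552.25) = √66915.4700 = 258.680247
L = 2.5 × 258.680247 = 646.700617
V = π·2.75² × L = 23.758294 × 646.700617 = 15364.503664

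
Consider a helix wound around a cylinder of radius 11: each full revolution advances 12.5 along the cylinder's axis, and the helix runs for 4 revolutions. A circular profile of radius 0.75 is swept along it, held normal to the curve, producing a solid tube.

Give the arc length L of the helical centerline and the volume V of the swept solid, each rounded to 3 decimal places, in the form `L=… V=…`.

2πR = 2π·11 = 69.115038
per-turn = √(69.115038² + 12.5²) = √(4776.8885 + 156.25) = √4933.1385 = 70.236305
L = 4 × 70.236305 = 280.945220
V = π·0.75² × L = 1.767146 × 280.945220 = 496.471184

L=280.945 V=496.471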